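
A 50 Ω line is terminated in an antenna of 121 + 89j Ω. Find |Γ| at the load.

|Γ| ≈ 0.591

Γ = (Z_L − Z_0)/(Z_L + Z_0) = (71 + j89)/(171 + j89)
|Γ| = 114/193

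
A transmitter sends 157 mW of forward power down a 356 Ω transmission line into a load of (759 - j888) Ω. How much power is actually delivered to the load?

|Γ| = |(403 − j888)/(1115 − j888)| = 0.684
|Γ|² = 0.468
P_refl = |Γ|²·P_inc = 73.5 mW, P_del = (1 − |Γ|²)·P_inc = 83.5 mW

P_delivered ≈ 83.5 mW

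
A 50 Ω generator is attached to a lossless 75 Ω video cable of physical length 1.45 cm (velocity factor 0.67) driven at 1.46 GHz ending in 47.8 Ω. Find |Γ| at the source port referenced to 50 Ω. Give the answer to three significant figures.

|Γ| ≈ 0.262

λ = v/f = 0.67·c / 1.46 GHz = 0.138 m
βl = 2π·l/λ = 2π × 0.105 = 37.9°
tan(βl) = 0.779
Z_in = Z_0·(Z_L + jZ_0·tanβl)/(Z_0 + jZ_L·tanβl) = 61.6 + j27.8 Ω
Γ_s = (Z_in − Z_s)/(Z_in + Z_s) = (11.6 + j27.8)/(112 + j27.8), |Γ_s| = 0.262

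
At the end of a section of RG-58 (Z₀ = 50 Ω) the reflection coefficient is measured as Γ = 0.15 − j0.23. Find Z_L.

Z_L ≈ 59.6 − j29.7 Ω

Z_L = Z_0·(1 + Γ)/(1 − Γ) = 50·(1.15 − j0.23)/(0.85 + j0.23)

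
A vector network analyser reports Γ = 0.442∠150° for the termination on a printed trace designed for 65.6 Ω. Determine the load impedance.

Z_L ≈ 26.9 + j14.8 Ω

Z_L = Z_0·(1 + Γ)/(1 − Γ) = 65.6·(0.617 + j0.221)/(1.38 − j0.221)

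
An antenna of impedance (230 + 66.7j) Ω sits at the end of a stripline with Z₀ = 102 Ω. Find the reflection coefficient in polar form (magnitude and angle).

Γ ≈ 0.426 ∠ 16.2°

Γ = (Z_L − Z_0)/(Z_L + Z_0) = (128 + j66.7)/(332 + j66.7)
|Γ| = 144/339 = 0.426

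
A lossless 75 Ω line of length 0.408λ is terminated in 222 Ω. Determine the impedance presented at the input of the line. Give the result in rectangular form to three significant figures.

βl = 2π × 0.408 = 147°
tan(βl) = tan(147°) = -0.652
Z_in = Z_0·(Z_L + jZ_0·tanβl)/(Z_0 + jZ_L·tanβl)
     = 75·(222 − j48.9)/(75 − j145)

Z_in ≈ 66.9 + j80.3 Ω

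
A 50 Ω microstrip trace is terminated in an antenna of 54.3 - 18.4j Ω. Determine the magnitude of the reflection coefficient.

Γ = (Z_L − Z_0)/(Z_L + Z_0) = (4.3 − j18.4)/(104.3 − j18.4)
|Γ| = 18.9/106

|Γ| ≈ 0.178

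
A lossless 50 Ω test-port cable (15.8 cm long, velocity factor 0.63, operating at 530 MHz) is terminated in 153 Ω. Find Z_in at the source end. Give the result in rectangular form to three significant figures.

λ = v/f = 0.63·c / 530 MHz = 0.357 m
βl = 2π·l/λ = 2π × 0.443 = 160°
tan(βl) = tan(160°) = -0.374
Z_in = Z_0·(Z_L + jZ_0·tanβl)/(Z_0 + jZ_L·tanβl)
     = 50·(153 − j18.7)/(50 − j57.2)

Z_in ≈ 75.5 + j67.7 Ω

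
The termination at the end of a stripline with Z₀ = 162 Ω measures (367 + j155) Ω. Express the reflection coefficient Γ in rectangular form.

Γ ≈ 0.436 + j0.165

Γ = (Z_L − Z_0)/(Z_L + Z_0) = (205 + j155)/(529 + j155)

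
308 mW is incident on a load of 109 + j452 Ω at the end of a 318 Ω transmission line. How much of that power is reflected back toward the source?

P_reflected ≈ 198 mW

|Γ| = |(-209 + j452)/(427 + j452)| = 0.801
|Γ|² = 0.641
P_refl = |Γ|²·P_inc = 198 mW, P_del = (1 − |Γ|²)·P_inc = 110 mW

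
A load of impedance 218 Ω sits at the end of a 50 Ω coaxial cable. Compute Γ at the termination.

Γ = 0.627

Γ = (Z_L − Z_0)/(Z_L + Z_0) = (218 − 50)/(218 + 50) = 168/268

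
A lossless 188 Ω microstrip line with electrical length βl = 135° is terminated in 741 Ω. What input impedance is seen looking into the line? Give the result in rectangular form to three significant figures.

tan(βl) = tan(135°) = -1
Z_in = Z_0·(Z_L + jZ_0·tanβl)/(Z_0 + jZ_L·tanβl)
     = 188·(741 − j188)/(188 − j741)

Z_in ≈ 89.6 + j165 Ω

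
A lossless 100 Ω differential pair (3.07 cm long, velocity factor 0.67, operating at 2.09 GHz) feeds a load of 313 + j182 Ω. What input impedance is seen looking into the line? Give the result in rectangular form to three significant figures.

Z_in ≈ 25.3 + j28 Ω

λ = v/f = 0.67·c / 2.09 GHz = 0.0962 m
βl = 2π·l/λ = 2π × 0.319 = 115°
tan(βl) = tan(115°) = -2.15
Z_in = Z_0·(Z_L + jZ_0·tanβl)/(Z_0 + jZ_L·tanβl)
     = 100·(313 − j33.2)/(492 − j674)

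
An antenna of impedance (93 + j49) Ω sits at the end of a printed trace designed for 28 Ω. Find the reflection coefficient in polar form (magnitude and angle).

Γ = (Z_L − Z_0)/(Z_L + Z_0) = (65 + j49)/(121 + j49)
|Γ| = 81.4/131 = 0.624

Γ ≈ 0.624 ∠ 15°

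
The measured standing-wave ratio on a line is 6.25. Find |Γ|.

|Γ| ≈ 0.724

|Γ| = (S − 1)/(S + 1) = (6.25 − 1)/(6.25 + 1) = 5.25/7.25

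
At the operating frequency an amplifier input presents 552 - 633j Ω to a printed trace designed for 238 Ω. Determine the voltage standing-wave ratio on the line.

Γ = (Z_L − Z_0)/(Z_L + Z_0) = (314 − j633)/(790 − j633)
|Γ| = 707/1010 = 0.698
VSWR = (1 + |Γ|)/(1 − |Γ|) = 1.7/0.302

VSWR ≈ 5.62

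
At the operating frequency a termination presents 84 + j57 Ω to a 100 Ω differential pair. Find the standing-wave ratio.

VSWR ≈ 1.89

Γ = (Z_L − Z_0)/(Z_L + Z_0) = (-16 + j57)/(184 + j57)
|Γ| = 59.2/193 = 0.307
VSWR = (1 + |Γ|)/(1 − |Γ|) = 1.31/0.693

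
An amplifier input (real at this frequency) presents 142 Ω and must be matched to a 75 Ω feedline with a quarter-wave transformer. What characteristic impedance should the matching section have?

Z_qwt ≈ 103 Ω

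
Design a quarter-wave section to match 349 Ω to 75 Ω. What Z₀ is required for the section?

Z_qwt = √(Z_0·R_L) = √(75 × 349) = √26180

Z_qwt ≈ 162 Ω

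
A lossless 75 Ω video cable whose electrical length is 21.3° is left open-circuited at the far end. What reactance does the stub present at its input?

tan(βl) = 0.39
For an open-circuited stub, Z_in = −jZ_0·cot(βl) = −jZ_0/tan(βl)

X_in ≈ -192 Ω (capacitive)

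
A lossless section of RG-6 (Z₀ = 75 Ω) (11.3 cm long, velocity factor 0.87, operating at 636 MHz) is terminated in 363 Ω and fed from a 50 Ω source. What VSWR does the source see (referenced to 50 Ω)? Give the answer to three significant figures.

VSWR ≈ 3.33

λ = v/f = 0.87·c / 636 MHz = 0.41 m
βl = 2π·l/λ = 2π × 0.275 = 99.1°
tan(βl) = -6.22
Z_in = Z_0·(Z_L + jZ_0·tanβl)/(Z_0 + jZ_L·tanβl) = 15.9 + j11.5 Ω
Γ_s = (Z_in − Z_s)/(Z_in + Z_s) = (-34.1 + j11.5)/(65.9 + j11.5), |Γ_s| = 0.539
VSWR = (1 + |Γ_s|)/(1 − |Γ_s|)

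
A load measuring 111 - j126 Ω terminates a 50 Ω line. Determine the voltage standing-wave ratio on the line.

VSWR ≈ 5.34

Γ = (Z_L − Z_0)/(Z_L + Z_0) = (61 − j126)/(161 − j126)
|Γ| = 140/204 = 0.685
VSWR = (1 + |Γ|)/(1 − |Γ|) = 1.68/0.315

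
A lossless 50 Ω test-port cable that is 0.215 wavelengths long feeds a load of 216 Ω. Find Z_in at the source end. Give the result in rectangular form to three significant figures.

Z_in ≈ 12.1 − j10.5 Ω

βl = 2π × 0.215 = 77.4°
tan(βl) = tan(77.4°) = 4.47
Z_in = Z_0·(Z_L + jZ_0·tanβl)/(Z_0 + jZ_L·tanβl)
     = 50·(216 + j224)/(50 + j966)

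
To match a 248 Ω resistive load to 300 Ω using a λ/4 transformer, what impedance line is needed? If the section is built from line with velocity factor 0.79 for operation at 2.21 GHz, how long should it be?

Z_qwt ≈ 273 Ω; length ≈ 2.68 cm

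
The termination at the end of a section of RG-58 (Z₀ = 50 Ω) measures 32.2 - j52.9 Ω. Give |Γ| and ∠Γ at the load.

Γ ≈ 0.571 ∠ -75.8°

Γ = (Z_L − Z_0)/(Z_L + Z_0) = (-17.8 − j52.9)/(82.2 − j52.9)
|Γ| = 55.8/97.8 = 0.571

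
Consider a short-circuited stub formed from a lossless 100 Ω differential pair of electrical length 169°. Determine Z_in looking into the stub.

tan(βl) = -0.194
For a short-circuited stub, Z_in = jZ_0·tan(βl)

Z_in ≈ −j19.4 Ω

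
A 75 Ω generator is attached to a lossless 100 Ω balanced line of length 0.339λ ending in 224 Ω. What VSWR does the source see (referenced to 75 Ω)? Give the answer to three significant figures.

βl = 2π × 0.339 = 122°
tan(βl) = -1.6
Z_in = Z_0·(Z_L + jZ_0·tanβl)/(Z_0 + jZ_L·tanβl) = 57.6 + j46.5 Ω
Γ_s = (Z_in − Z_s)/(Z_in + Z_s) = (-17.4 + j46.5)/(133 + j46.5), |Γ_s| = 0.353
VSWR = (1 + |Γ_s|)/(1 − |Γ_s|)

VSWR ≈ 2.09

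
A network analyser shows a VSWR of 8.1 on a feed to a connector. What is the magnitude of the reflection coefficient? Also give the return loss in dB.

|Γ| ≈ 0.78; return loss ≈ 2.16 dB

|Γ| = (S − 1)/(S + 1) = (8.1 − 1)/(8.1 + 1) = 7.1/9.1
RL = −20·log₁₀|Γ| = −20·log₁₀(0.78)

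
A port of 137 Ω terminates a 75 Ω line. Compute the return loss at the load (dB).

Γ = (137 − 75)/(137 + 75) = 0.292
RL = −20·log₁₀|Γ| = −20·log₁₀(0.292)

RL ≈ 10.7 dB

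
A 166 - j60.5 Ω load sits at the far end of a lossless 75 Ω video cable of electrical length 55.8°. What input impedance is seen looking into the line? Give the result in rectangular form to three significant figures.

Z_in ≈ 34.1 − j28 Ω

tan(βl) = tan(55.8°) = 1.47
Z_in = Z_0·(Z_L + jZ_0·tanβl)/(Z_0 + jZ_L·tanβl)
     = 75·(166 + j49.9)/(164 + j244)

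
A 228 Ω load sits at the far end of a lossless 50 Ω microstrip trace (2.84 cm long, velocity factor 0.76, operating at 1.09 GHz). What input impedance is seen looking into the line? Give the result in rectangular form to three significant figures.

Z_in ≈ 18.6 − j40.1 Ω

λ = v/f = 0.76·c / 1.09 GHz = 0.209 m
βl = 2π·l/λ = 2π × 0.136 = 48.9°
tan(βl) = tan(48.9°) = 1.15
Z_in = Z_0·(Z_L + jZ_0·tanβl)/(Z_0 + jZ_L·tanβl)
     = 50·(228 + j57.3)/(50 + j261)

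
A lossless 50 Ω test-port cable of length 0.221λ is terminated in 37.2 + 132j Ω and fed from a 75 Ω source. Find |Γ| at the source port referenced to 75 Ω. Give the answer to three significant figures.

|Γ| ≈ 0.873

βl = 2π × 0.221 = 79.6°
tan(βl) = 5.43
Z_in = Z_0·(Z_L + jZ_0·tanβl)/(Z_0 + jZ_L·tanβl) = 5.84 − j28.5 Ω
Γ_s = (Z_in − Z_s)/(Z_in + Z_s) = (-69.2 − j28.5)/(80.8 − j28.5), |Γ_s| = 0.873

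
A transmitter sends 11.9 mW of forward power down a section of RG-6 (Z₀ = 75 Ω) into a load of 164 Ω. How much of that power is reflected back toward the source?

P_reflected ≈ 1.65 mW

Γ = (164 − 75)/(164 + 75) = 0.372
|Γ|² = 0.139
P_refl = |Γ|²·P_inc = 1.65 mW, P_del = (1 − |Γ|²)·P_inc = 10.2 mW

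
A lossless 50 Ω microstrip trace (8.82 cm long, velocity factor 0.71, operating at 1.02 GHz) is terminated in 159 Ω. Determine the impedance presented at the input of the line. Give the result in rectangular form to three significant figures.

Z_in ≈ 53 + j62.8 Ω

λ = v/f = 0.71·c / 1.02 GHz = 0.209 m
βl = 2π·l/λ = 2π × 0.422 = 152°
tan(βl) = tan(152°) = -0.531
Z_in = Z_0·(Z_L + jZ_0·tanβl)/(Z_0 + jZ_L·tanβl)
     = 50·(159 − j26.5)/(50 − j84.4)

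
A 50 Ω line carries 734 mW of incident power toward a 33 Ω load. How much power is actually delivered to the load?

Γ = (33 − 50)/(33 + 50) = -0.205
|Γ|² = 0.042
P_refl = |Γ|²·P_inc = 30.8 mW, P_del = (1 − |Γ|²)·P_inc = 703 mW

P_delivered ≈ 703 mW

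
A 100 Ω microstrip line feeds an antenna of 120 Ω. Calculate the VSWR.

VSWR ≈ 1.2

Γ = (120 − 100)/(120 + 100) = 0.0909
VSWR = (1 + 0.0909)/(1 − 0.0909)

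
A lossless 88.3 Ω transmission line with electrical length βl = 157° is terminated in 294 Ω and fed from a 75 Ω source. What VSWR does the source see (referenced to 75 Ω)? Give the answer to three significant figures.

VSWR ≈ 3.76

tan(βl) = -0.424
Z_in = Z_0·(Z_L + jZ_0·tanβl)/(Z_0 + jZ_L·tanβl) = 116 + j126 Ω
Γ_s = (Z_in − Z_s)/(Z_in + Z_s) = (40.8 + j126)/(191 + j126), |Γ_s| = 0.58
VSWR = (1 + |Γ_s|)/(1 − |Γ_s|)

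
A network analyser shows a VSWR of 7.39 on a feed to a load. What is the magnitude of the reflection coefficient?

|Γ| ≈ 0.762

|Γ| = (S − 1)/(S + 1) = (7.39 − 1)/(7.39 + 1) = 6.39/8.39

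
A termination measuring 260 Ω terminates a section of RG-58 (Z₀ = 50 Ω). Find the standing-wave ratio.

For a purely resistive load, VSWR = R_L/Z_0 or Z_0/R_L (whichever > 1) = 260/50

VSWR ≈ 5.2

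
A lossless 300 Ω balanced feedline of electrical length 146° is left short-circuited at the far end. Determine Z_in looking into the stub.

tan(βl) = -0.675
For a short-circuited stub, Z_in = jZ_0·tan(βl)

Z_in ≈ −j202 Ω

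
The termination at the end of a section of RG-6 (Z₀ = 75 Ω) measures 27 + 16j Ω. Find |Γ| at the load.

Γ = (Z_L − Z_0)/(Z_L + Z_0) = (-48 + j16)/(102 + j16)
|Γ| = 50.6/103

|Γ| ≈ 0.49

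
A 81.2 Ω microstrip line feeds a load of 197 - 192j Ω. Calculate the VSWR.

VSWR ≈ 4.94

Γ = (Z_L − Z_0)/(Z_L + Z_0) = (115.8 − j192)/(278.2 − j192)
|Γ| = 224/338 = 0.663
VSWR = (1 + |Γ|)/(1 − |Γ|) = 1.66/0.337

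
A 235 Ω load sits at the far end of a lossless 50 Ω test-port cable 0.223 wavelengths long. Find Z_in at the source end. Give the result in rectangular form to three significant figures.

βl = 2π × 0.223 = 80.3°
tan(βl) = tan(80.3°) = 5.84
Z_in = Z_0·(Z_L + jZ_0·tanβl)/(Z_0 + jZ_L·tanβl)
     = 50·(235 + j292)/(50 + j1370)

Z_in ≈ 10.9 − j8.17 Ω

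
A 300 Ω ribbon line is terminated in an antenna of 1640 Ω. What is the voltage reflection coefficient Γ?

Γ = 0.691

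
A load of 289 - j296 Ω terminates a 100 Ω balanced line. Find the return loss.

Γ = (189 − j296)/(389 − j296), |Γ| = 0.718
RL = −20·log₁₀|Γ| = −20·log₁₀(0.718)

RL ≈ 2.87 dB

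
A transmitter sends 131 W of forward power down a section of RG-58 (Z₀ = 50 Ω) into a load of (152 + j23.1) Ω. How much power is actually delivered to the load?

P_delivered ≈ 96.3 W

|Γ| = |(102 + j23.1)/(202 + j23.1)| = 0.514
|Γ|² = 0.265
P_refl = |Γ|²·P_inc = 34.7 W, P_del = (1 − |Γ|²)·P_inc = 96.3 W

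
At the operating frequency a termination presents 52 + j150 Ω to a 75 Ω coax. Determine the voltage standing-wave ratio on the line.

VSWR ≈ 7.78

Γ = (Z_L − Z_0)/(Z_L + Z_0) = (-23 + j150)/(127 + j150)
|Γ| = 152/197 = 0.772
VSWR = (1 + |Γ|)/(1 − |Γ|) = 1.77/0.228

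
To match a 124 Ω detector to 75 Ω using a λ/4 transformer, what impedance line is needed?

Z_qwt ≈ 96.4 Ω

Z_qwt = √(Z_0·R_L) = √(75 × 124) = √9300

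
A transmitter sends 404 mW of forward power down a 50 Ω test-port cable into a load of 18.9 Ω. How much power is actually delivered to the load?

P_delivered ≈ 322 mW

Γ = (18.9 − 50)/(18.9 + 50) = -0.451
|Γ|² = 0.204
P_refl = |Γ|²·P_inc = 82.3 mW, P_del = (1 − |Γ|²)·P_inc = 322 mW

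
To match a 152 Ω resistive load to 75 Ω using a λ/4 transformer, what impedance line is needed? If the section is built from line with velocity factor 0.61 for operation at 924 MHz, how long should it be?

Z_qwt ≈ 107 Ω; length ≈ 4.95 cm

Z_qwt = √(Z_0·R_L) = √(75 × 152) = √11400
λ = 0.61·c/f = 0.198 m, so l = λ/4 = 0.0495 m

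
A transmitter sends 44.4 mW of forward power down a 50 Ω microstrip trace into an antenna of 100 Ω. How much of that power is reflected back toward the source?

P_reflected ≈ 4.93 mW

Γ = (100 − 50)/(100 + 50) = 0.333
|Γ|² = 0.111
P_refl = |Γ|²·P_inc = 4.93 mW, P_del = (1 − |Γ|²)·P_inc = 39.5 mW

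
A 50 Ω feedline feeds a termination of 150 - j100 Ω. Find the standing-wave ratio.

Γ = (Z_L − Z_0)/(Z_L + Z_0) = (100 − j100)/(200 − j100)
|Γ| = 141/224 = 0.632
VSWR = (1 + |Γ|)/(1 − |Γ|) = 1.63/0.368

VSWR ≈ 4.44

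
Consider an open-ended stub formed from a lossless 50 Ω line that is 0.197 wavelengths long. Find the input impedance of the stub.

Z_in ≈ −j17.3 Ω

βl = 2π × 0.197 = 70.9°
tan(βl) = 2.89
For an open-ended stub, Z_in = −jZ_0·cot(βl) = −jZ_0/tan(βl)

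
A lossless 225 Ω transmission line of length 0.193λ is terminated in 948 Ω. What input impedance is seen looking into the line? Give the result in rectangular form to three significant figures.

Z_in ≈ 60.4 − j78.8 Ω

βl = 2π × 0.193 = 69.5°
tan(βl) = tan(69.5°) = 2.67
Z_in = Z_0·(Z_L + jZ_0·tanβl)/(Z_0 + jZ_L·tanβl)
     = 225·(948 + j601)/(225 + j2530)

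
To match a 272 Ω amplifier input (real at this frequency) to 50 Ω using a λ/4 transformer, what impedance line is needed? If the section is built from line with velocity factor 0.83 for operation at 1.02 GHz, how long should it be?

Z_qwt ≈ 117 Ω; length ≈ 6.1 cm

Z_qwt = √(Z_0·R_L) = √(50 × 272) = √13600
λ = 0.83·c/f = 0.244 m, so l = λ/4 = 0.061 m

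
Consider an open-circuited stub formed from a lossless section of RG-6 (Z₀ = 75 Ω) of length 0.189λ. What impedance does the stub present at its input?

Z_in ≈ −j30.2 Ω

βl = 2π × 0.189 = 68°
tan(βl) = 2.48
For an open-circuited stub, Z_in = −jZ_0·cot(βl) = −jZ_0/tan(βl)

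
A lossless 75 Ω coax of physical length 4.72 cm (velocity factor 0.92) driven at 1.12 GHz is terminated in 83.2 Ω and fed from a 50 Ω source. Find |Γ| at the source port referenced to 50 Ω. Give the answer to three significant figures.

|Γ| ≈ 0.167

λ = v/f = 0.92·c / 1.12 GHz = 0.246 m
βl = 2π·l/λ = 2π × 0.192 = 69°
tan(βl) = 2.6
Z_in = Z_0·(Z_L + jZ_0·tanβl)/(Z_0 + jZ_L·tanβl) = 69.3 − j4.83 Ω
Γ_s = (Z_in − Z_s)/(Z_in + Z_s) = (19.3 − j4.83)/(119 − j4.83), |Γ_s| = 0.167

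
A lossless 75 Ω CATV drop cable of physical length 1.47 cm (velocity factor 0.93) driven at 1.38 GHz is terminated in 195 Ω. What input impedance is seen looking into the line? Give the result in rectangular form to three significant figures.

λ = v/f = 0.93·c / 1.38 GHz = 0.202 m
βl = 2π·l/λ = 2π × 0.0727 = 26.2°
tan(βl) = tan(26.2°) = 0.492
Z_in = Z_0·(Z_L + jZ_0·tanβl)/(Z_0 + jZ_L·tanβl)
     = 75·(195 + j36.9)/(75 + j95.8)

Z_in ≈ 91.9 − j80.6 Ω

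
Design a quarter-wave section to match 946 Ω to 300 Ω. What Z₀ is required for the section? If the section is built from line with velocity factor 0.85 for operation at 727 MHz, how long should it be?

Z_qwt = √(Z_0·R_L) = √(300 × 946) = √283800
λ = 0.85·c/f = 0.351 m, so l = λ/4 = 0.0877 m

Z_qwt ≈ 533 Ω; length ≈ 8.77 cm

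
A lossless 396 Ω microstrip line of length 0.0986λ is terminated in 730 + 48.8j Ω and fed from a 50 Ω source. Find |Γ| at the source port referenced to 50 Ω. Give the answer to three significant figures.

βl = 2π × 0.0986 = 35.5°
tan(βl) = 0.713
Z_in = Z_0·(Z_L + jZ_0·tanβl)/(Z_0 + jZ_L·tanβl) = 430 − j257 Ω
Γ_s = (Z_in − Z_s)/(Z_in + Z_s) = (380 − j257)/(480 − j257), |Γ_s| = 0.843

|Γ| ≈ 0.843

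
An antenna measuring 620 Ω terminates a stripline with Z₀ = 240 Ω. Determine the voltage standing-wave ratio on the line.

VSWR ≈ 2.58

For a purely resistive load, VSWR = R_L/Z_0 or Z_0/R_L (whichever > 1) = 620/240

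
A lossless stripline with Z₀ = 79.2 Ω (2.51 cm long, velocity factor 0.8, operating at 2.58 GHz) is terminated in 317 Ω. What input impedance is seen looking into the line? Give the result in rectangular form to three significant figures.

Z_in ≈ 20.1 + j9.29 Ω

λ = v/f = 0.8·c / 2.58 GHz = 0.093 m
βl = 2π·l/λ = 2π × 0.27 = 97.1°
tan(βl) = tan(97.1°) = -7.99
Z_in = Z_0·(Z_L + jZ_0·tanβl)/(Z_0 + jZ_L·tanβl)
     = 79.2·(317 − j633)/(79.2 − j2530)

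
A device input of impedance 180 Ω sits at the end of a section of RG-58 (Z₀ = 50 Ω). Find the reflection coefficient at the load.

Γ = (Z_L − Z_0)/(Z_L + Z_0) = (180 − 50)/(180 + 50) = 130/230

Γ = 0.565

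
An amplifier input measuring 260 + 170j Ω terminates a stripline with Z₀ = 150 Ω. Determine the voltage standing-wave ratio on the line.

Γ = (Z_L − Z_0)/(Z_L + Z_0) = (110 + j170)/(410 + j170)
|Γ| = 202/444 = 0.456
VSWR = (1 + |Γ|)/(1 − |Γ|) = 1.46/0.544

VSWR ≈ 2.68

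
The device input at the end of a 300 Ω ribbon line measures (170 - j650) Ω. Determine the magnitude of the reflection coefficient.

|Γ| ≈ 0.826

Γ = (Z_L − Z_0)/(Z_L + Z_0) = (-130 − j650)/(470 − j650)
|Γ| = 663/802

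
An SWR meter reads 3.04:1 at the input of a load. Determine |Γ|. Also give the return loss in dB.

|Γ| = (S − 1)/(S + 1) = (3.04 − 1)/(3.04 + 1) = 2.04/4.04
RL = −20·log₁₀|Γ| = −20·log₁₀(0.505)

|Γ| ≈ 0.505; return loss ≈ 5.94 dB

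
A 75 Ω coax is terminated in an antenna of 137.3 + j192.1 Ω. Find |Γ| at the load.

|Γ| ≈ 0.705

Γ = (Z_L − Z_0)/(Z_L + Z_0) = (62.3 + j192.1)/(212.3 + j192.1)
|Γ| = 202/286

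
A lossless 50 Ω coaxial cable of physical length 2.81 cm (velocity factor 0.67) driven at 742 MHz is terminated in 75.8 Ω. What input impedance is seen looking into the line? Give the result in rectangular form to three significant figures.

λ = v/f = 0.67·c / 742 MHz = 0.271 m
βl = 2π·l/λ = 2π × 0.104 = 37.3°
tan(βl) = tan(37.3°) = 0.763
Z_in = Z_0·(Z_L + jZ_0·tanβl)/(Z_0 + jZ_L·tanβl)
     = 50·(75.8 + j38.2)/(50 + j57.8)

Z_in ≈ 51.3 − j21.2 Ω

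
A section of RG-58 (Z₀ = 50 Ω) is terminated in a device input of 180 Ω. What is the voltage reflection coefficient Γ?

Γ = 0.565

Γ = (Z_L − Z_0)/(Z_L + Z_0) = (180 − 50)/(180 + 50) = 130/230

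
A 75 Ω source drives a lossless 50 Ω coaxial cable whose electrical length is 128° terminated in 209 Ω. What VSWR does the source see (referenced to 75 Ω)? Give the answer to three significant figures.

VSWR ≈ 4.98

tan(βl) = -1.28
Z_in = Z_0·(Z_L + jZ_0·tanβl)/(Z_0 + jZ_L·tanβl) = 18.6 + j35.6 Ω
Γ_s = (Z_in − Z_s)/(Z_in + Z_s) = (-56.4 + j35.6)/(93.6 + j35.6), |Γ_s| = 0.666
VSWR = (1 + |Γ_s|)/(1 − |Γ_s|)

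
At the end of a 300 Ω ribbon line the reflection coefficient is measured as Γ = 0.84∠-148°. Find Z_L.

Z_L ≈ 28.2 − j85.3 Ω

Z_L = Z_0·(1 + Γ)/(1 − Γ) = 300·(0.288 − j0.445)/(1.71 + j0.445)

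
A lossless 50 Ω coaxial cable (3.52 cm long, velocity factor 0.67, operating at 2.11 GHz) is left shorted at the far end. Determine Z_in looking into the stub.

Z_in ≈ −j53.6 Ω

λ = v/f = 0.67·c / 2.11 GHz = 0.0953 m
βl = 2π·l/λ = 2π × 0.37 = 133°
tan(βl) = -1.07
For a shorted stub, Z_in = jZ_0·tan(βl)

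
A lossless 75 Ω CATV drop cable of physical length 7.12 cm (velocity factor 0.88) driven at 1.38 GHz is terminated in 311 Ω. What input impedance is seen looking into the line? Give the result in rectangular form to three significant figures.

Z_in ≈ 33.1 + j64.7 Ω

λ = v/f = 0.88·c / 1.38 GHz = 0.191 m
βl = 2π·l/λ = 2π × 0.372 = 134°
tan(βl) = tan(134°) = -1.04
Z_in = Z_0·(Z_L + jZ_0·tanβl)/(Z_0 + jZ_L·tanβl)
     = 75·(311 − j77.7)/(75 − j322)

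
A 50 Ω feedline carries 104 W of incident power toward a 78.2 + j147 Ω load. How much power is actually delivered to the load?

|Γ| = |(28.2 + j147)/(128.2 + j147)| = 0.767
|Γ|² = 0.589
P_refl = |Γ|²·P_inc = 61.2 W, P_del = (1 − |Γ|²)·P_inc = 42.8 W

P_delivered ≈ 42.8 W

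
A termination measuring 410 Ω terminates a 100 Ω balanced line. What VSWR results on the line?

For a purely resistive load, VSWR = R_L/Z_0 or Z_0/R_L (whichever > 1) = 410/100

VSWR ≈ 4.1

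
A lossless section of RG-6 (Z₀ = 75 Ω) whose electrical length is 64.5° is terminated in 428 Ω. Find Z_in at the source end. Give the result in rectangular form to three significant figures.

Z_in ≈ 16 − j34.4 Ω

tan(βl) = tan(64.5°) = 2.1
Z_in = Z_0·(Z_L + jZ_0·tanβl)/(Z_0 + jZ_L·tanβl)
     = 75·(428 + j157)/(75 + j897)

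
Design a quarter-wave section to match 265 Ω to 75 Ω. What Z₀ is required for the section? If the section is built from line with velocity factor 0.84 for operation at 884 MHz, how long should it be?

Z_qwt ≈ 141 Ω; length ≈ 7.13 cm

Z_qwt = √(Z_0·R_L) = √(75 × 265) = √19880
λ = 0.84·c/f = 0.285 m, so l = λ/4 = 0.0713 m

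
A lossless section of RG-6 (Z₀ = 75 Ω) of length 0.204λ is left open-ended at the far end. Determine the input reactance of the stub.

X_in ≈ -22.3 Ω (capacitive)

βl = 2π × 0.204 = 73.4°
tan(βl) = 3.36
For an open-ended stub, Z_in = −jZ_0·cot(βl) = −jZ_0/tan(βl)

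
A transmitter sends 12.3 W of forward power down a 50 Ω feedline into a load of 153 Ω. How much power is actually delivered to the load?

P_delivered ≈ 9.13 W

Γ = (153 − 50)/(153 + 50) = 0.507
|Γ|² = 0.257
P_refl = |Γ|²·P_inc = 3.17 W, P_del = (1 − |Γ|²)·P_inc = 9.13 W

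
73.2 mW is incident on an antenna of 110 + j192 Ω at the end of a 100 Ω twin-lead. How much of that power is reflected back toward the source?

|Γ| = |(10 + j192)/(210 + j192)| = 0.676
|Γ|² = 0.457
P_refl = |Γ|²·P_inc = 33.4 mW, P_del = (1 − |Γ|²)·P_inc = 39.8 mW

P_reflected ≈ 33.4 mW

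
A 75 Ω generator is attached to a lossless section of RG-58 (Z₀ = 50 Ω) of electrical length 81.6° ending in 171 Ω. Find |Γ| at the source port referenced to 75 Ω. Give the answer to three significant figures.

tan(βl) = 6.77
Z_in = Z_0·(Z_L + jZ_0·tanβl)/(Z_0 + jZ_L·tanβl) = 14.9 − j6.74 Ω
Γ_s = (Z_in − Z_s)/(Z_in + Z_s) = (-60.1 − j6.74)/(89.9 − j6.74), |Γ_s| = 0.671

|Γ| ≈ 0.671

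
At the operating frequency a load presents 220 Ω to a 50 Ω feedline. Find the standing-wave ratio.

VSWR ≈ 4.4

Γ = (220 − 50)/(220 + 50) = 0.63
VSWR = (1 + 0.63)/(1 − 0.63)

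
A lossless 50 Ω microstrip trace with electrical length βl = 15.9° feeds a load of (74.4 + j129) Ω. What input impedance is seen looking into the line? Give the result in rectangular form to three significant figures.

Z_in ≈ 322 + j25.7 Ω

tan(βl) = tan(15.9°) = 0.285
Z_in = Z_0·(Z_L + jZ_0·tanβl)/(Z_0 + jZ_L·tanβl)
     = 50·(74.4 + j143)/(13.3 + j21.2)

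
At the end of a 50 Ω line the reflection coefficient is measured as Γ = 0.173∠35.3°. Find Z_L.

Z_L = Z_0·(1 + Γ)/(1 − Γ) = 50·(1.14 + j0.1)/(0.859 − j0.1)

Z_L ≈ 64.9 + j13.4 Ω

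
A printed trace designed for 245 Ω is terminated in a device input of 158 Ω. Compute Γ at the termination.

Γ = -0.216

Γ = (Z_L − Z_0)/(Z_L + Z_0) = (158 − 245)/(158 + 245) = -87/403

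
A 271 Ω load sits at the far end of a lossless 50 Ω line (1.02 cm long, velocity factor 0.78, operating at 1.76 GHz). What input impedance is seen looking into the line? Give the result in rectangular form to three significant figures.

λ = v/f = 0.78·c / 1.76 GHz = 0.133 m
βl = 2π·l/λ = 2π × 0.0767 = 27.6°
tan(βl) = tan(27.6°) = 0.523
Z_in = Z_0·(Z_L + jZ_0·tanβl)/(Z_0 + jZ_L·tanβl)
     = 50·(271 + j26.2)/(50 + j142)

Z_in ≈ 38.2 − j82.1 Ω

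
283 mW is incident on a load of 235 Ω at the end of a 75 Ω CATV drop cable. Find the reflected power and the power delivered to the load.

P_reflected ≈ 75.4 mW; P_delivered ≈ 208 mW

Γ = (235 − 75)/(235 + 75) = 0.516
|Γ|² = 0.266
P_refl = |Γ|²·P_inc = 75.4 mW, P_del = (1 − |Γ|²)·P_inc = 208 mW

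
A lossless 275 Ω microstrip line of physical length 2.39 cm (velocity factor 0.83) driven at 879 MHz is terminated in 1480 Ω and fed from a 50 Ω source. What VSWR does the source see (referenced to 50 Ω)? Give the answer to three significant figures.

λ = v/f = 0.83·c / 879 MHz = 0.283 m
βl = 2π·l/λ = 2π × 0.0844 = 30.4°
tan(βl) = 0.586
Z_in = Z_0·(Z_L + jZ_0·tanβl)/(Z_0 + jZ_L·tanβl) = 182 − j412 Ω
Γ_s = (Z_in − Z_s)/(Z_in + Z_s) = (132 − j412)/(232 − j412), |Γ_s| = 0.915
VSWR = (1 + |Γ_s|)/(1 − |Γ_s|)

VSWR ≈ 22.5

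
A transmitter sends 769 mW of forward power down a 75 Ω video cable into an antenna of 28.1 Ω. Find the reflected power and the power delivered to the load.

P_reflected ≈ 159 mW; P_delivered ≈ 610 mW

Γ = (28.1 − 75)/(28.1 + 75) = -0.455
|Γ|² = 0.207
P_refl = |Γ|²·P_inc = 159 mW, P_del = (1 − |Γ|²)·P_inc = 610 mW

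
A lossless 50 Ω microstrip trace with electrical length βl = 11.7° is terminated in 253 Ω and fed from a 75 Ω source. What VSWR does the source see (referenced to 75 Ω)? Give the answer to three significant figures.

tan(βl) = 0.207
Z_in = Z_0·(Z_L + jZ_0·tanβl)/(Z_0 + jZ_L·tanβl) = 126 − j121 Ω
Γ_s = (Z_in − Z_s)/(Z_in + Z_s) = (50.8 − j121)/(201 − j121), |Γ_s| = 0.561
VSWR = (1 + |Γ_s|)/(1 − |Γ_s|)

VSWR ≈ 3.56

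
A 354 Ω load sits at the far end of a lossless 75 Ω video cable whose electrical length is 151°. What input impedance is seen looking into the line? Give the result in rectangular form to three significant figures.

Z_in ≈ 59 + j113 Ω

tan(βl) = tan(151°) = -0.554
Z_in = Z_0·(Z_L + jZ_0·tanβl)/(Z_0 + jZ_L·tanβl)
     = 75·(354 − j41.6)/(75 − j196)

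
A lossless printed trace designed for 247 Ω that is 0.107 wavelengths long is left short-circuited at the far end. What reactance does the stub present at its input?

βl = 2π × 0.107 = 38.5°
tan(βl) = 0.796
For a short-circuited stub, Z_in = jZ_0·tan(βl)

X_in ≈ 197 Ω (inductive)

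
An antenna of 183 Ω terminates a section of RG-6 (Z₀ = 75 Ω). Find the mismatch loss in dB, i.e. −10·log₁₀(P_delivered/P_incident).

mismatch loss ≈ 0.837 dB

Γ = (183 − 75)/(183 + 75) = 0.419
|Γ|² = 0.175, so P_del/P_inc = 1 − |Γ|² = 0.825
ML = −10·log₁₀(1 − |Γ|²)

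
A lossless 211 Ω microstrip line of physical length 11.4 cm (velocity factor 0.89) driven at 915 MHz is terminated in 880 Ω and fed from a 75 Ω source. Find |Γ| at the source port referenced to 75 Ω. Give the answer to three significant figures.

|Γ| ≈ 0.773

λ = v/f = 0.89·c / 915 MHz = 0.292 m
βl = 2π·l/λ = 2π × 0.391 = 141°
tan(βl) = -0.82
Z_in = Z_0·(Z_L + jZ_0·tanβl)/(Z_0 + jZ_L·tanβl) = 116 + j223 Ω
Γ_s = (Z_in − Z_s)/(Z_in + Z_s) = (40.9 + j223)/(191 + j223), |Γ_s| = 0.773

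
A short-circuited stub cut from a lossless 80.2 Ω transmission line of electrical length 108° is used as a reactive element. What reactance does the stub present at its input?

tan(βl) = -3.08
For a short-circuited stub, Z_in = jZ_0·tan(βl)

X_in ≈ -247 Ω (capacitive)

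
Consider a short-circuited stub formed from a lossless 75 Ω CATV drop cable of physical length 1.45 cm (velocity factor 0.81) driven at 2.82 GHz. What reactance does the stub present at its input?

X_in ≈ 133 Ω (inductive)

λ = v/f = 0.81·c / 2.82 GHz = 0.0862 m
βl = 2π·l/λ = 2π × 0.168 = 60.6°
tan(βl) = 1.77
For a short-circuited stub, Z_in = jZ_0·tan(βl)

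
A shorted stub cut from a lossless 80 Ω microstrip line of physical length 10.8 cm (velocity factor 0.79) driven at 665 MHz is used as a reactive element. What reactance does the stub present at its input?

X_in ≈ -231 Ω (capacitive)

λ = v/f = 0.79·c / 665 MHz = 0.356 m
βl = 2π·l/λ = 2π × 0.303 = 109°
tan(βl) = -2.89
For a shorted stub, Z_in = jZ_0·tan(βl)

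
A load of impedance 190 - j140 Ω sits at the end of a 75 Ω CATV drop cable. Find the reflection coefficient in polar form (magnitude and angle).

Γ ≈ 0.605 ∠ -22.8°

Γ = (Z_L − Z_0)/(Z_L + Z_0) = (115 − j140)/(265 − j140)
|Γ| = 181/300 = 0.605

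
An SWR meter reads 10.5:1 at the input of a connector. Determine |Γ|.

|Γ| ≈ 0.826

|Γ| = (S − 1)/(S + 1) = (10.5 − 1)/(10.5 + 1) = 9.5/11.5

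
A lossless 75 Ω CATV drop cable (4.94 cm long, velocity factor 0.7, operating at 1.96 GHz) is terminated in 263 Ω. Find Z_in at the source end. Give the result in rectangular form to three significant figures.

λ = v/f = 0.7·c / 1.96 GHz = 0.107 m
βl = 2π·l/λ = 2π × 0.461 = 166°
tan(βl) = tan(166°) = -0.25
Z_in = Z_0·(Z_L + jZ_0·tanβl)/(Z_0 + jZ_L·tanβl)
     = 75·(263 − j18.7)/(75 − j65.7)

Z_in ≈ 158 + j120 Ω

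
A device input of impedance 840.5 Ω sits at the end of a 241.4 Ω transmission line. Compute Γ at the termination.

Γ = 0.554

Γ = (Z_L − Z_0)/(Z_L + Z_0) = (840.5 − 241.4)/(840.5 + 241.4) = 599.1/1082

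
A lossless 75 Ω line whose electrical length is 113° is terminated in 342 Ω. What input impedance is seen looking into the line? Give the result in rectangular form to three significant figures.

Z_in ≈ 19.2 + j30 Ω

tan(βl) = tan(113°) = -2.36
Z_in = Z_0·(Z_L + jZ_0·tanβl)/(Z_0 + jZ_L·tanβl)
     = 75·(342 − j177)/(75 − j806)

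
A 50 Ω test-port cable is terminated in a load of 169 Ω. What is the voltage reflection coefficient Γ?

Γ = 0.543

Γ = (Z_L − Z_0)/(Z_L + Z_0) = (169 − 50)/(169 + 50) = 119/219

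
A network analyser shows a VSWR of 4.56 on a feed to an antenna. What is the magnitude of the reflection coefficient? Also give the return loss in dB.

|Γ| = (S − 1)/(S + 1) = (4.56 − 1)/(4.56 + 1) = 3.56/5.56
RL = −20·log₁₀|Γ| = −20·log₁₀(0.64)

|Γ| ≈ 0.64; return loss ≈ 3.87 dB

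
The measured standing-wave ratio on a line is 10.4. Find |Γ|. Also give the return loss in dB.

|Γ| = (S − 1)/(S + 1) = (10.4 − 1)/(10.4 + 1) = 9.4/11.4
RL = −20·log₁₀|Γ| = −20·log₁₀(0.825)

|Γ| ≈ 0.825; return loss ≈ 1.68 dB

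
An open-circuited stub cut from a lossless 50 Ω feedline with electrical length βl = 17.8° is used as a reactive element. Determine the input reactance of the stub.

X_in ≈ -156 Ω (capacitive)

tan(βl) = 0.321
For an open-circuited stub, Z_in = −jZ_0·cot(βl) = −jZ_0/tan(βl)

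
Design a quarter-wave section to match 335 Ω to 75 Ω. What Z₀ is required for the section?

Z_qwt ≈ 159 Ω

Z_qwt = √(Z_0·R_L) = √(75 × 335) = √25120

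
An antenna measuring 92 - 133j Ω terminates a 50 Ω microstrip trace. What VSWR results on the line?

Γ = (Z_L − Z_0)/(Z_L + Z_0) = (42 − j133)/(142 − j133)
|Γ| = 139/195 = 0.717
VSWR = (1 + |Γ|)/(1 − |Γ|) = 1.72/0.283

VSWR ≈ 6.06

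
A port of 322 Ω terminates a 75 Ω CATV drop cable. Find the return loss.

Γ = (322 − 75)/(322 + 75) = 0.622
RL = −20·log₁₀|Γ| = −20·log₁₀(0.622)

RL ≈ 4.12 dB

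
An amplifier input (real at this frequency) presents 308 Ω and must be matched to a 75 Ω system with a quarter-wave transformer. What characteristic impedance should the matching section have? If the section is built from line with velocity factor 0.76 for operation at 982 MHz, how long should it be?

Z_qwt = √(Z_0·R_L) = √(75 × 308) = √23100
λ = 0.76·c/f = 0.232 m, so l = λ/4 = 0.058 m

Z_qwt ≈ 152 Ω; length ≈ 5.8 cm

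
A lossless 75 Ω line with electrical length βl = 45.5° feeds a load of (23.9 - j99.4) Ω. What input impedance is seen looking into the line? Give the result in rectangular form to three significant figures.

Z_in ≈ 8.65 − j11 Ω

tan(βl) = tan(45.5°) = 1.02
Z_in = Z_0·(Z_L + jZ_0·tanβl)/(Z_0 + jZ_L·tanβl)
     = 75·(23.9 − j23.1)/(176 + j24.3)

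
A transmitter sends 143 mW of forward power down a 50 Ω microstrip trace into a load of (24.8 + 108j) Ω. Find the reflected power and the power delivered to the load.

|Γ| = |(-25.2 + j108)/(74.8 + j108)| = 0.844
|Γ|² = 0.713
P_refl = |Γ|²·P_inc = 102 mW, P_del = (1 − |Γ|²)·P_inc = 41.1 mW

P_reflected ≈ 102 mW; P_delivered ≈ 41.1 mW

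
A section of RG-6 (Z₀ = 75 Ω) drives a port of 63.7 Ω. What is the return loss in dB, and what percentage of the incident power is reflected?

Γ = (63.7 − 75)/(63.7 + 75) = -0.0815
RL = −20·log₁₀(0.0815) = 21.8 dB
P_refl/P_inc = |Γ|² = 0.00664

RL ≈ 21.8 dB; 0.664% of incident power reflected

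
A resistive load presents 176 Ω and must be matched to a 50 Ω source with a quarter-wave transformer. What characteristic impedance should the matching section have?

Z_qwt ≈ 93.8 Ω

Z_qwt = √(Z_0·R_L) = √(50 × 176) = √8800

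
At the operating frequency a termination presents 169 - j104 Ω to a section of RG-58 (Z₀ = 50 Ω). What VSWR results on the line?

Γ = (Z_L − Z_0)/(Z_L + Z_0) = (119 − j104)/(219 − j104)
|Γ| = 158/242 = 0.652
VSWR = (1 + |Γ|)/(1 − |Γ|) = 1.65/0.348

VSWR ≈ 4.75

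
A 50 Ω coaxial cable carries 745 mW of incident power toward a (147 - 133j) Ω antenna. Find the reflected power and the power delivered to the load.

P_reflected ≈ 357 mW; P_delivered ≈ 388 mW

|Γ| = |(97 − j133)/(197 − j133)| = 0.693
|Γ|² = 0.48
P_refl = |Γ|²·P_inc = 357 mW, P_del = (1 − |Γ|²)·P_inc = 388 mW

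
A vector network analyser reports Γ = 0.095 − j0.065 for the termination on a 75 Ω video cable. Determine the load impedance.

Z_L = Z_0·(1 + Γ)/(1 − Γ) = 75·(1.09 − j0.065)/(0.905 + j0.065)

Z_L ≈ 89.9 − j11.8 Ω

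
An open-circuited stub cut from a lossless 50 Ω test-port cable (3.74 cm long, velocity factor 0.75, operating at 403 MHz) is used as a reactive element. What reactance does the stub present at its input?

X_in ≈ -112 Ω (capacitive)

λ = v/f = 0.75·c / 403 MHz = 0.558 m
βl = 2π·l/λ = 2π × 0.067 = 24.1°
tan(βl) = 0.448
For an open-circuited stub, Z_in = −jZ_0·cot(βl) = −jZ_0/tan(βl)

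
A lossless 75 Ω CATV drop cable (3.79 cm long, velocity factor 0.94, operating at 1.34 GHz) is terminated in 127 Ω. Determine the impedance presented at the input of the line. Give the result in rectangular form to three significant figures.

λ = v/f = 0.94·c / 1.34 GHz = 0.21 m
βl = 2π·l/λ = 2π × 0.18 = 64.8°
tan(βl) = tan(64.8°) = 2.13
Z_in = Z_0·(Z_L + jZ_0·tanβl)/(Z_0 + jZ_L·tanβl)
     = 75·(127 + j160)/(75 + j270)

Z_in ≈ 50.2 − j21.3 Ω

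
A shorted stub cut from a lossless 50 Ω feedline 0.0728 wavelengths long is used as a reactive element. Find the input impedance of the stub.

βl = 2π × 0.0728 = 26.2°
tan(βl) = 0.492
For a shorted stub, Z_in = jZ_0·tan(βl)

Z_in ≈ +j24.6 Ω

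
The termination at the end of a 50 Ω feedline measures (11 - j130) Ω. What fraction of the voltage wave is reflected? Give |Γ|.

|Γ| ≈ 0.945

Γ = (Z_L − Z_0)/(Z_L + Z_0) = (-39 − j130)/(61 − j130)
|Γ| = 136/144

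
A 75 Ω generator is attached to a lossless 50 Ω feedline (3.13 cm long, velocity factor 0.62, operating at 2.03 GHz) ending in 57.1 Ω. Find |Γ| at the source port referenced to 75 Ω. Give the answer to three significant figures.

|Γ| ≈ 0.234

λ = v/f = 0.62·c / 2.03 GHz = 0.0916 m
βl = 2π·l/λ = 2π × 0.342 = 123°
tan(βl) = -1.54
Z_in = Z_0·(Z_L + jZ_0·tanβl)/(Z_0 + jZ_L·tanβl) = 47 + j5.72 Ω
Γ_s = (Z_in − Z_s)/(Z_in + Z_s) = (-28 + j5.72)/(122 + j5.72), |Γ_s| = 0.234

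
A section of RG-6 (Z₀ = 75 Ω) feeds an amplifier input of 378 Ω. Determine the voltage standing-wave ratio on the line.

VSWR ≈ 5.04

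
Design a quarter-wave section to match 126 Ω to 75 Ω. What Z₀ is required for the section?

Z_qwt ≈ 97.2 Ω

Z_qwt = √(Z_0·R_L) = √(75 × 126) = √9450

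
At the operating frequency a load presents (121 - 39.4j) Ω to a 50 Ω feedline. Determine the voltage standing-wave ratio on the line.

Γ = (Z_L − Z_0)/(Z_L + Z_0) = (71 − j39.4)/(171 − j39.4)
|Γ| = 81.2/175 = 0.463
VSWR = (1 + |Γ|)/(1 − |Γ|) = 1.46/0.537

VSWR ≈ 2.72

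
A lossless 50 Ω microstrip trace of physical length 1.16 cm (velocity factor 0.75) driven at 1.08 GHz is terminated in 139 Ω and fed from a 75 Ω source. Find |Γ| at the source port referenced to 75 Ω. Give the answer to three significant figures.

|Γ| ≈ 0.369

λ = v/f = 0.75·c / 1.08 GHz = 0.208 m
βl = 2π·l/λ = 2π × 0.0557 = 20°
tan(βl) = 0.365
Z_in = Z_0·(Z_L + jZ_0·tanβl)/(Z_0 + jZ_L·tanβl) = 77.6 − j60.5 Ω
Γ_s = (Z_in − Z_s)/(Z_in + Z_s) = (2.63 − j60.5)/(153 − j60.5), |Γ_s| = 0.369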